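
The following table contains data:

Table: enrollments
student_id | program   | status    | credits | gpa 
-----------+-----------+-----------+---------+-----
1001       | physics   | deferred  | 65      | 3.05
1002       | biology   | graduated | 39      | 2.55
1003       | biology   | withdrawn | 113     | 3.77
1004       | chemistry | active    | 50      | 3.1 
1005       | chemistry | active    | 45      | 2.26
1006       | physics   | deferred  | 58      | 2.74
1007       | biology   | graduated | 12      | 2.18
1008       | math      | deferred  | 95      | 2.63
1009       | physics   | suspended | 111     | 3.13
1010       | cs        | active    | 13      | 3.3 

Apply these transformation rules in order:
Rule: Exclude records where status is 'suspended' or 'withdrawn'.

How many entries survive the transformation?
8

Step 1: Count records to exclude
  - 1 (suspended) + 1 (withdrawn) = 2 records
Step 2: Total records: 10
Step 3: Remaining = 10 - 2 = 8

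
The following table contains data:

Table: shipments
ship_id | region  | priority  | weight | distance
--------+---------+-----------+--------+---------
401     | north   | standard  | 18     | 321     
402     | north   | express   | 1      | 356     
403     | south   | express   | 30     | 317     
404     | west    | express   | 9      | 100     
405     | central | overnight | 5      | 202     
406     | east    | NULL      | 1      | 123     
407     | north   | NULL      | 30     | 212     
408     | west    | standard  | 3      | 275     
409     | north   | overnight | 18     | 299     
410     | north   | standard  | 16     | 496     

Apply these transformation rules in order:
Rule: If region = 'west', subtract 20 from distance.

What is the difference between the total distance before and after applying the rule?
40

Step 1: Original sum of distance = 2701
Step 2: 2 records have region = 'west'
Step 3: Each affected record changes by -20
Step 4: Total change = 2 × -20 = -40
Step 5: New sum = 2701 + -40 = 2661
Step 6: Difference = |2661 - 2701| = 40
        (Sum decreased by 40)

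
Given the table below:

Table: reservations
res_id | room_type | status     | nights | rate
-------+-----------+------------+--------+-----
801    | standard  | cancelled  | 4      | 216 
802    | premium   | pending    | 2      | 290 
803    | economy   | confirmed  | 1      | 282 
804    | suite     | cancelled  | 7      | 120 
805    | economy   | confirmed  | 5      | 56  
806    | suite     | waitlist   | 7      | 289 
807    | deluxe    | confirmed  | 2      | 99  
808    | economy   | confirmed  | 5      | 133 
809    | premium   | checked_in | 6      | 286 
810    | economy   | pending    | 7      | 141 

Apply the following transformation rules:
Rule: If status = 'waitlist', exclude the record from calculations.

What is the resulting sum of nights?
39

Step 1: Identify records where status = 'waitlist'
Step 2: The excluded records sum to 7
Step 3: Original total nights = 46
Step 4: Remaining total = 46 - 7 = 39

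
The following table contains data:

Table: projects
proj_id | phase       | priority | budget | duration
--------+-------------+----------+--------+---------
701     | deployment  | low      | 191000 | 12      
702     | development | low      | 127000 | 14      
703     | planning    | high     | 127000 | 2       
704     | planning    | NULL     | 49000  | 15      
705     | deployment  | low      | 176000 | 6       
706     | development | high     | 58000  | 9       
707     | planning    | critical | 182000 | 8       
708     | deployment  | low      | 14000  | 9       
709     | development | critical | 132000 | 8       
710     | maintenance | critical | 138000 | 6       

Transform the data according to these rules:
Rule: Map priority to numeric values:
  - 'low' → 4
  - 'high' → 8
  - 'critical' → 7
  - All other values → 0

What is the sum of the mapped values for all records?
53

Step 1: Apply mapping to each record
Step 2: Count by status:
  'low': 4 records × 4 = 16
  'high': 2 records × 8 = 16
  'critical': 3 records × 7 = 21
Step 3: Sum all mapped values = 53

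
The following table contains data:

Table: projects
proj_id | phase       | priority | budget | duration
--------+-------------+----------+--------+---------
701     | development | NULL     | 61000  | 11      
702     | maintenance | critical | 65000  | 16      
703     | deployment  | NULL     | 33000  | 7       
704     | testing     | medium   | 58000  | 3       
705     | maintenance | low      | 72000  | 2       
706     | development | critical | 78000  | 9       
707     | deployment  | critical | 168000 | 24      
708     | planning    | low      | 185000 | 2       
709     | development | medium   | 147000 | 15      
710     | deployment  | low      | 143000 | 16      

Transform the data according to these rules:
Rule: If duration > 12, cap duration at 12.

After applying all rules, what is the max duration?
12

Step 1: Original maximum duration = 24
Step 2: Apply cap at 12
Step 3: 4 records had duration > 12 and were capped
Step 4: Maximum after transformation = 12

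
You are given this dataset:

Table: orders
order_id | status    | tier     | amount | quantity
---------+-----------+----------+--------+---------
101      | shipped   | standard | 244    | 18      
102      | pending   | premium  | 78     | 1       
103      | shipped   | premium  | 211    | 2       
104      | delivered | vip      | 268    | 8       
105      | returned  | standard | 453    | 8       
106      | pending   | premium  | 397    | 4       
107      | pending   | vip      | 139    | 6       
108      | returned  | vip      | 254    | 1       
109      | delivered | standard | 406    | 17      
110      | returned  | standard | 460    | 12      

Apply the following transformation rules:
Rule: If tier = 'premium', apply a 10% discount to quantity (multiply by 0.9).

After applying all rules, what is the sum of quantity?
76.3

Step 1: Records with tier = 'premium' have total quantity = 7
Step 2: Apply multiplier: 7 × 0.9 = 6.3
Step 3: Other records total: 70
Step 4: Final sum = 6.3 + 70 = 76.3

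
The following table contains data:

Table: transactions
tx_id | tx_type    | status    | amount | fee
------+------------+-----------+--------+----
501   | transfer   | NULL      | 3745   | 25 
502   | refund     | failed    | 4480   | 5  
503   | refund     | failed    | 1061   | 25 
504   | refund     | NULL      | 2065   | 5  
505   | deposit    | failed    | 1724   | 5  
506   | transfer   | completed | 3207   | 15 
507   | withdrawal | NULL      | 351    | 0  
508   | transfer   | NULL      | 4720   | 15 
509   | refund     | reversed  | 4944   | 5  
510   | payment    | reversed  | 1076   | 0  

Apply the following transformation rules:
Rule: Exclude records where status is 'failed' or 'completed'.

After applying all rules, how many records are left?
6

Step 1: Count records to exclude
  - 3 (failed) + 1 (completed) = 4 records
Step 2: Total records: 10
Step 3: Remaining = 10 - 4 = 6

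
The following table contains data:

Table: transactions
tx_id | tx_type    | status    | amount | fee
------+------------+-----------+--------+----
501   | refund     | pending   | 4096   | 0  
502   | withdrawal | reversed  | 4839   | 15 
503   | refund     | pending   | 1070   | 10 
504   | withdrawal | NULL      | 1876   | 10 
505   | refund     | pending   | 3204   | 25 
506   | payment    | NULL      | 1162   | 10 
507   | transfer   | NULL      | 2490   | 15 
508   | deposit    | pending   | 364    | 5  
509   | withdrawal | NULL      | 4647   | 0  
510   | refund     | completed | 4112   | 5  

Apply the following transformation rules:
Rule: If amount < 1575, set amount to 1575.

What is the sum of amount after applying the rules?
29989

Step 1: 3 records have amount < 1575
Step 2: These records originally summed to 2596
Step 3: After setting to minimum: 3 × 1575 = 4725
Step 4: Unaffected records sum: 25264
Step 5: Final sum = 4725 + 25264 = 29989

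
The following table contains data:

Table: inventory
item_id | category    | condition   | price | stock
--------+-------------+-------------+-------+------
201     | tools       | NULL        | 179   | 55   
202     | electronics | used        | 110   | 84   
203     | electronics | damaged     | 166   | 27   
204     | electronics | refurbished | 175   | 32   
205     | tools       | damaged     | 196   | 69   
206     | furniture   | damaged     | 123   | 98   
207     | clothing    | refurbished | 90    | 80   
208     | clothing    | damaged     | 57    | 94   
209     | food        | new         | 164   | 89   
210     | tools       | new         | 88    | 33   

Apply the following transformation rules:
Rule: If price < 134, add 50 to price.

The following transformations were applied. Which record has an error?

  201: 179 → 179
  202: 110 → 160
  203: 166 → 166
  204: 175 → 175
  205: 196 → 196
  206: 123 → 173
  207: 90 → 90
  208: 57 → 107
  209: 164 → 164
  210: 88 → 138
Record 207 has an error. The correct transformed value should be 140, not 90.

Step 1: Check each record against the rule
Step 2: Record 207 has price = 90
Step 3: Since 90 < 134, the bonus should have been applied
Step 4: Correct value = 140, but claimed value = 90
Conclusion: Record 207 has the error.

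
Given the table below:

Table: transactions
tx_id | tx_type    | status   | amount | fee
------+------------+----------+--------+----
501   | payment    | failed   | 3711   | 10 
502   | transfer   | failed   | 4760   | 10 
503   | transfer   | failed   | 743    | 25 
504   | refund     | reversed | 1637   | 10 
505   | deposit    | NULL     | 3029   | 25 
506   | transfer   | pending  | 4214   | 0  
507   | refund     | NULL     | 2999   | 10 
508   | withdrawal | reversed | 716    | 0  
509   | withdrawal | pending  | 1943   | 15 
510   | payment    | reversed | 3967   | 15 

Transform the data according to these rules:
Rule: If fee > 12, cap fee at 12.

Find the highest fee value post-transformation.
12

Step 1: Original maximum fee = 25
Step 2: Apply cap at 12
Step 3: 4 records had fee > 12 and were capped
Step 4: Maximum after transformation = 12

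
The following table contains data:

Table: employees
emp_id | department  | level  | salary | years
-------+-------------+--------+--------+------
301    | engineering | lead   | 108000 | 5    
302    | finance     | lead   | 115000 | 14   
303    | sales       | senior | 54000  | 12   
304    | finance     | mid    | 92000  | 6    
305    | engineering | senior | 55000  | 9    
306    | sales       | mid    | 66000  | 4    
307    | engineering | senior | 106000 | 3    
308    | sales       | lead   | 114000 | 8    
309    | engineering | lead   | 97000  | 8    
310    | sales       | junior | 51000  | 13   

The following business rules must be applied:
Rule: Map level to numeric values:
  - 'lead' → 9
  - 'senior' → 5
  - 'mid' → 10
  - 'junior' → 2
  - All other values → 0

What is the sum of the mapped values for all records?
73

Step 1: Apply mapping to each record
Step 2: Count by status:
  'lead': 4 records × 9 = 36
  'senior': 3 records × 5 = 15
  'mid': 2 records × 10 = 20
  'junior': 1 records × 2 = 2
Step 3: Sum all mapped values = 73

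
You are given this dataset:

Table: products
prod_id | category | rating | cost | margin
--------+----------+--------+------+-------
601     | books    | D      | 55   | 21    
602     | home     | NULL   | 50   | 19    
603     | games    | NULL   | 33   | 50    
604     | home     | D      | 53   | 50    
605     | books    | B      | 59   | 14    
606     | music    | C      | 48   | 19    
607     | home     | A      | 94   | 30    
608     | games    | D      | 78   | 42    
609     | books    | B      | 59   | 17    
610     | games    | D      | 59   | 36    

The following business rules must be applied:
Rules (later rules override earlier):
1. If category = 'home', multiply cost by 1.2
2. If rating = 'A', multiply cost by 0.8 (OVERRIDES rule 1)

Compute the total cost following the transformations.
589.8

Step 1: Rule 2 takes priority for records with rating = 'A'
  - 1 records: 94 × 0.8 = 75.2
Step 2: Rule 1 applies to remaining records with category = 'home'
  - 2 records: 103 × 1.2 = 123.6
Step 3: Other records unchanged: 391
Step 4: Final sum = 75.2 + 123.6 + 391 = 589.8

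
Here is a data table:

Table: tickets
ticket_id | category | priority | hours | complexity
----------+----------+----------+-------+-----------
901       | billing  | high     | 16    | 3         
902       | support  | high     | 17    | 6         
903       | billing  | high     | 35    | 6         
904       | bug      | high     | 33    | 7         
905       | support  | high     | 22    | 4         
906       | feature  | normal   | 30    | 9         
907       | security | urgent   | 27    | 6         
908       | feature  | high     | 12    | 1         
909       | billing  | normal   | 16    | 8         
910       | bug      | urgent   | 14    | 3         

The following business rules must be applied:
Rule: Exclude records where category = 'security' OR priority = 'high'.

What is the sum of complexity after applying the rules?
20

Step 1: Find records where category = 'security' OR priority = 'high'
Step 2: 7 records match, summing to 33
Step 3: Original sum: 53
Step 4: Remaining sum = 53 - 33 = 20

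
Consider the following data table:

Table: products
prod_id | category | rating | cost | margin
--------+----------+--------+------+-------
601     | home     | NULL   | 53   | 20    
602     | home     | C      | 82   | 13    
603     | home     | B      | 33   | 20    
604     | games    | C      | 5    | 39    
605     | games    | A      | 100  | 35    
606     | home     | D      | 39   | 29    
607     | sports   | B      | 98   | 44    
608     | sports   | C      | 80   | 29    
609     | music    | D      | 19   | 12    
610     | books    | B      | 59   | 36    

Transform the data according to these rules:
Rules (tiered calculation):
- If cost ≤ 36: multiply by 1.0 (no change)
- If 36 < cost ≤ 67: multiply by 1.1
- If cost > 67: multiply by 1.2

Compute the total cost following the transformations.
655.1

Step 1: Tier 1 (cost ≤ 36): 3 records, sum = 57 × 1.0 = 57.0
Step 2: Tier 2 (36 < cost ≤ 67): 3 records, sum = 151 × 1.1 = 166.1
Step 3: Tier 3 (cost > 67): 4 records, sum = 360 × 1.2 = 432.0
Step 4: Final sum = 57.0 + 166.1 + 432.0 = 655.1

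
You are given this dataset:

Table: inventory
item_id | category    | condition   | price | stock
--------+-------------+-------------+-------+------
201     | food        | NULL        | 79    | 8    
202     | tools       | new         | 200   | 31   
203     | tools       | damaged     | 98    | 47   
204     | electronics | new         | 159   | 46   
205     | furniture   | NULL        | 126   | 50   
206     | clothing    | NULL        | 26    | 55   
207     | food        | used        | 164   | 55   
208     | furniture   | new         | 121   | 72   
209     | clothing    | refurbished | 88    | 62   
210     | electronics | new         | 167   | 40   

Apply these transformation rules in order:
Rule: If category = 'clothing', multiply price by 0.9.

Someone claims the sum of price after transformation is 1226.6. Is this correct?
No, the correct result is 1216.6.

Step 1: Calculate the correct sum after transformation
Step 2: Apply multiplier 0.9 to records where category = 'clothing'
Step 3: Correct result = 1216.6
Step 4: Claimed result = 1226.6
Step 5: 1216.6 ≠ 1226.6
Conclusion: The claimed result is incorrect. The correct answer is 1216.6.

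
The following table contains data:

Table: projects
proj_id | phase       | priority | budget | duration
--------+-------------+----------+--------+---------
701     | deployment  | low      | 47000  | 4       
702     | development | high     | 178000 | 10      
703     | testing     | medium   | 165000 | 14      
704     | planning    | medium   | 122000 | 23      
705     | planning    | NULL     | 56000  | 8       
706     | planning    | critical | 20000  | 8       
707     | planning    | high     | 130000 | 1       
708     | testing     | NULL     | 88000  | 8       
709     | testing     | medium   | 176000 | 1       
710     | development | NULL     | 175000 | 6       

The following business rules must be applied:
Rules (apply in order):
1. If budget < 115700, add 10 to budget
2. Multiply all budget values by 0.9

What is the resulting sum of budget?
1041336.0

Step 1: Apply Rule 1 - Add 10 to records with budget < 115700
  - 4 records affected: 211000 + (4 × 10) = 211040
  - Unaffected records: 946000
  - Sum after Rule 1: 1157040
Step 2: Apply Rule 2 - Multiply all by 0.9
  - 1157040 × 0.9 = 1041336.0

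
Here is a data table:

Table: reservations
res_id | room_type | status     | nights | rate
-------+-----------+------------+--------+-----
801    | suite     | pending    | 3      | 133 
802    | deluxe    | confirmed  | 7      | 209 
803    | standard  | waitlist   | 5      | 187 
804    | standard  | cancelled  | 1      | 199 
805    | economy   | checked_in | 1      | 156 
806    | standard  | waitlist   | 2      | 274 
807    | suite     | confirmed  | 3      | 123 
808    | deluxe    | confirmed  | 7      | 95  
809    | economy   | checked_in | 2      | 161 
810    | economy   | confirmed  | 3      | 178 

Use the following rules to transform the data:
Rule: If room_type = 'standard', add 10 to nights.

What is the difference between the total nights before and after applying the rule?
30

Step 1: Original sum of nights = 34
Step 2: 3 records have room_type = 'standard'
Step 3: Each affected record changes by 10
Step 4: Total change = 3 × 10 = 30
Step 5: New sum = 34 + 30 = 64
Step 6: Difference = |64 - 34| = 30
        (Sum increased by 30)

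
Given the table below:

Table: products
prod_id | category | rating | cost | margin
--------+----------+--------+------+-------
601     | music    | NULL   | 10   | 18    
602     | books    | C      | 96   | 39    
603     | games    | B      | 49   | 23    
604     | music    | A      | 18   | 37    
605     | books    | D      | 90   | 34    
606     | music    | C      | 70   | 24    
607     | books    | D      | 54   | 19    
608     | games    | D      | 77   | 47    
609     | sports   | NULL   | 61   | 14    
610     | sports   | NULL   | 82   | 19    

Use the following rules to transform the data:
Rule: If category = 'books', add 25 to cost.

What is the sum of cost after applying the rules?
682

Step 1: Count records where category = 'books': 3
Step 2: Total bonus added: 3 × 25 = 75
Step 3: Original sum of cost: 607
Step 4: Final sum = 607 + 75 = 682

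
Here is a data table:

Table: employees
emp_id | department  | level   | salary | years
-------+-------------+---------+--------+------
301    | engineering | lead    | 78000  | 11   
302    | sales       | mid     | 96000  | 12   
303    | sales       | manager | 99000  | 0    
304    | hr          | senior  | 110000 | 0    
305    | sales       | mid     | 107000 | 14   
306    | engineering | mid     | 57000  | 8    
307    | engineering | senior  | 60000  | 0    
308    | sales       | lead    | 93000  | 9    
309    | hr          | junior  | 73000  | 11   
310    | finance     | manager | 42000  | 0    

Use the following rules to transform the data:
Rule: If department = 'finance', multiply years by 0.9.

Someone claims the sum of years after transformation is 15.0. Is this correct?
No, the correct result is 65.0.

Step 1: Calculate the correct sum after transformation
Step 2: Apply multiplier 0.9 to records where department = 'finance'
Step 3: Correct result = 65.0
Step 4: Claimed result = 15.0
Step 5: 65.0 ≠ 15.0
Conclusion: The claimed result is incorrect. The correct answer is 65.0.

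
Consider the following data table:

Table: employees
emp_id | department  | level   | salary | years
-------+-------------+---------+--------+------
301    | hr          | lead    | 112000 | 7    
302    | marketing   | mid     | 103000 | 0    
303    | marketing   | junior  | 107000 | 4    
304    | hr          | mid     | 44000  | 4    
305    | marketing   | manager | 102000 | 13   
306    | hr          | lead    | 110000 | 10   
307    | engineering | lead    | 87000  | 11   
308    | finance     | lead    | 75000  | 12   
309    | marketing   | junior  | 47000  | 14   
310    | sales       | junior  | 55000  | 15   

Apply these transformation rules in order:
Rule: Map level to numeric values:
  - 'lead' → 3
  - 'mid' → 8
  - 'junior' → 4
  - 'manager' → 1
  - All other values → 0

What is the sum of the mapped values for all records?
41

Step 1: Apply mapping to each record
Step 2: Count by status:
  'lead': 4 records × 3 = 12
  'mid': 2 records × 8 = 16
  'junior': 3 records × 4 = 12
  'manager': 1 records × 1 = 1
Step 3: Sum all mapped values = 41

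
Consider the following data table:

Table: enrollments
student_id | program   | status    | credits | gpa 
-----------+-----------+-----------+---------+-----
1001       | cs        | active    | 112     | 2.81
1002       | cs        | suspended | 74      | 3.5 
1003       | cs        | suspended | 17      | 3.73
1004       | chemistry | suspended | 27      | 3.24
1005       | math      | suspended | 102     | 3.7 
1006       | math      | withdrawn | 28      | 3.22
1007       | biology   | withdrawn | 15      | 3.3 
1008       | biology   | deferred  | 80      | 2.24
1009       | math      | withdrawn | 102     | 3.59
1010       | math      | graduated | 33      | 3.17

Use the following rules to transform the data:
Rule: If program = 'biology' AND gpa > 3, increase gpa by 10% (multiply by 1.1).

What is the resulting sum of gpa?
32.83

Step 1: Find records where program = 'biology' AND gpa > 3
Step 2: 1 records match, summing to 3.3
Step 3: After multiplier: 3.3 × 1.1 = 3.63
Step 4: Unaffected records sum: 29.2
Step 5: Final sum = 3.63 + 29.2 = 32.83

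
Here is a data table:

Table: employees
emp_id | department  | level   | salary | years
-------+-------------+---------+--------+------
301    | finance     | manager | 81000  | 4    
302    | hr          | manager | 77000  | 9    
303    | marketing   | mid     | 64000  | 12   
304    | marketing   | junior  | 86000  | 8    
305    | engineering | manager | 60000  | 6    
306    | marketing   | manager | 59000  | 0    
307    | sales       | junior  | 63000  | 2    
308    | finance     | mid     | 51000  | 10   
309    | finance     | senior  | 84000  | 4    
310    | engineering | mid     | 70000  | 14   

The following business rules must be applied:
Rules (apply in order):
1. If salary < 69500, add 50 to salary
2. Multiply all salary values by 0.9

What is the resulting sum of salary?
625725.0

Step 1: Apply Rule 1 - Add 50 to records with salary < 69500
  - 5 records affected: 297000 + (5 × 50) = 297250
  - Unaffected records: 398000
  - Sum after Rule 1: 695250
Step 2: Apply Rule 2 - Multiply all by 0.9
  - 695250 × 0.9 = 625725.0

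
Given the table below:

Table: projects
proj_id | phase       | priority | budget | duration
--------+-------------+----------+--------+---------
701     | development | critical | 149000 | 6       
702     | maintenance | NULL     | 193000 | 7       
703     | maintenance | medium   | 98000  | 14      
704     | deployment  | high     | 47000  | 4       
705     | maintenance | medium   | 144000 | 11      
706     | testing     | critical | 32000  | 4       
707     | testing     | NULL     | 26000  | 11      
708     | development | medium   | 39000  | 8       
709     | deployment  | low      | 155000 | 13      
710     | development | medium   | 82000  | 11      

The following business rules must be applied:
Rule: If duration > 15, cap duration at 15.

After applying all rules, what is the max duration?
14

Step 1: Original maximum duration = 14
Step 2: Check cap of 15 against maximum
Step 3: No records exceed the cap (max 14 <= cap 15), so no capping applies
Step 4: Maximum after transformation = 14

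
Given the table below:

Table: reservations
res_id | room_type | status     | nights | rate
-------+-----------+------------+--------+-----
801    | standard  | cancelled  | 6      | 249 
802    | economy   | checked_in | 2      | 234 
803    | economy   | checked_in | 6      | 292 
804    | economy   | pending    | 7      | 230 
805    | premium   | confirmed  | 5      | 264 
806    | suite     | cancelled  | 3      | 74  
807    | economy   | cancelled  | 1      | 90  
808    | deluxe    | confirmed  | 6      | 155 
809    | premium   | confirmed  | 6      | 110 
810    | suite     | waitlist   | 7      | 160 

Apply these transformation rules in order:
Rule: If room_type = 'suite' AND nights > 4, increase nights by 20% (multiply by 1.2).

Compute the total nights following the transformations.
50.4

Step 1: Find records where room_type = 'suite' AND nights > 4
Step 2: 1 records match, summing to 7
Step 3: After multiplier: 7 × 1.2 = 8.4
Step 4: Unaffected records sum: 42
Step 5: Final sum = 8.4 + 42 = 50.4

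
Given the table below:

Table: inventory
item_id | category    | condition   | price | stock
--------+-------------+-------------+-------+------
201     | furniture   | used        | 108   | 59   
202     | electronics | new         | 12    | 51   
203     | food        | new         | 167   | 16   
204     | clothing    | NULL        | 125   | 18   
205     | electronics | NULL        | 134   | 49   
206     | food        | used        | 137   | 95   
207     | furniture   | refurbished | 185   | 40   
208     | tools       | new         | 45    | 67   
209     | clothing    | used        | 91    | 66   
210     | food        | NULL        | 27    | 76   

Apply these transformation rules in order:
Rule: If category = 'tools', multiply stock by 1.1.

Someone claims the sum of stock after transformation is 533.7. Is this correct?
No, the correct result is 543.7.

Step 1: Calculate the correct sum after transformation
Step 2: Apply multiplier 1.1 to records where category = 'tools'
Step 3: Correct result = 543.7
Step 4: Claimed result = 533.7
Step 5: 543.7 ≠ 533.7
Conclusion: The claimed result is incorrect. The correct answer is 543.7.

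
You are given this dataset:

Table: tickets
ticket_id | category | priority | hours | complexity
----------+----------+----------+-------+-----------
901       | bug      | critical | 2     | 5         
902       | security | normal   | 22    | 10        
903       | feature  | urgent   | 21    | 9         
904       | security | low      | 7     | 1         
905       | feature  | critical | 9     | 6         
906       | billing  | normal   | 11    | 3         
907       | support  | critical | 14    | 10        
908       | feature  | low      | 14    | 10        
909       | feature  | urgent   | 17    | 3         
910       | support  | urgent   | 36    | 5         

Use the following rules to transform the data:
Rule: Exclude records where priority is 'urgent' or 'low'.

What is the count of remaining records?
5

Step 1: Count records to exclude
  - 3 (urgent) + 2 (low) = 5 records
Step 2: Total records: 10
Step 3: Remaining = 10 - 5 = 5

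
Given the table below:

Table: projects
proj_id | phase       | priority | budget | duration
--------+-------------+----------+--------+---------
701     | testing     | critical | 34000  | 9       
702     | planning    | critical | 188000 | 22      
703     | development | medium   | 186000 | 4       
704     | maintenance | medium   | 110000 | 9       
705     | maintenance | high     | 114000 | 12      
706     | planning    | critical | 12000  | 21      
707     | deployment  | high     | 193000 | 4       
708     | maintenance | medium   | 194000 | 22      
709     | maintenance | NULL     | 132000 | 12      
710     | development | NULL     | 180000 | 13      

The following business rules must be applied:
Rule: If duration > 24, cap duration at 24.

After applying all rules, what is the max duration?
22

Step 1: Original maximum duration = 22
Step 2: Check cap of 24 against maximum
Step 3: No records exceed the cap (max 22 <= cap 24), so no capping applies
Step 4: Maximum after transformation = 22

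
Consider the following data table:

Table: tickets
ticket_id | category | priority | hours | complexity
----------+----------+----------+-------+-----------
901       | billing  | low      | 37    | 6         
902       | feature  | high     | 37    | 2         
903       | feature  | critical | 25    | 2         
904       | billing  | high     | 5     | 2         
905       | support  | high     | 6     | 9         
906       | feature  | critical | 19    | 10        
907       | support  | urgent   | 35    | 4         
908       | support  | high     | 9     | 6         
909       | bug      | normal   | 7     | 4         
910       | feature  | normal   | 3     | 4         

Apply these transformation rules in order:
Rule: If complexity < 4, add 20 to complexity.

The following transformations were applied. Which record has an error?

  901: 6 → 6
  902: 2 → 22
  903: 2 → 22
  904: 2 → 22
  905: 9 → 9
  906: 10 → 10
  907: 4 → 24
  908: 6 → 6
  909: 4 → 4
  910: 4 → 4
Record 907 has an error. The correct transformed value should be 4, not 24.

Step 1: Check each record against the rule
Step 2: Record 907 has complexity = 4
Step 3: Since 4 >= 4, the bonus should not have been applied
Step 4: Correct value = 4, but claimed value = 24
Conclusion: Record 907 has the error.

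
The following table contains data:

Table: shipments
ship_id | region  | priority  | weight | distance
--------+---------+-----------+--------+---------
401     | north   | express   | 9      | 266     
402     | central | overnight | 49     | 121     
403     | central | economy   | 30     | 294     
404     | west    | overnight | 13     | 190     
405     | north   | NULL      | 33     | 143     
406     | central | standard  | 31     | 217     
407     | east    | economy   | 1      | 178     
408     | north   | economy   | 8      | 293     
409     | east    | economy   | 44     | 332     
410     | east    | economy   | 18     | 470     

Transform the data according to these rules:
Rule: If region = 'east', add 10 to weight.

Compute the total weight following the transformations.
266

Step 1: Count records where region = 'east': 3
Step 2: Total bonus added: 3 × 10 = 30
Step 3: Original sum of weight: 236
Step 4: Final sum = 236 + 30 = 266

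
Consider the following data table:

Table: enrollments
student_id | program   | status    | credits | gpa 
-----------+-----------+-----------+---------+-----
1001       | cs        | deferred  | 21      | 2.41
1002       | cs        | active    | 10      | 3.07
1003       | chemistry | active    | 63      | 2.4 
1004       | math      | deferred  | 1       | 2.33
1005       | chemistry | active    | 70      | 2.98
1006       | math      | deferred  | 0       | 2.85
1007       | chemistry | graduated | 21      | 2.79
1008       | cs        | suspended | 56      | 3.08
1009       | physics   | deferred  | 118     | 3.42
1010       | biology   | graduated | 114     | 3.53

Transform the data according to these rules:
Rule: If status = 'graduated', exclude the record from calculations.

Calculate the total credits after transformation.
339

Step 1: Identify records where status = 'graduated'
Step 2: The excluded records sum to 135
Step 3: Original total credits = 474
Step 4: Remaining total = 474 - 135 = 339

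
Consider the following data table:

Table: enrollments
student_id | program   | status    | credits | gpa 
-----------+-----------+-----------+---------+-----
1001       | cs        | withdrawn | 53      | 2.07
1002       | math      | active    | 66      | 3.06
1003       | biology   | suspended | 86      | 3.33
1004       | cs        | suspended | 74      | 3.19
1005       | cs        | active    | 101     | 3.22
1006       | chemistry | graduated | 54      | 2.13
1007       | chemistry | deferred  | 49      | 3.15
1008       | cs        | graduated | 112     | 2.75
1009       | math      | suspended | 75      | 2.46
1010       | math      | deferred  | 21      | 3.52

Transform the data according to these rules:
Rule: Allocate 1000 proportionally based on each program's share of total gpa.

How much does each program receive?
biology: 115.3, chemistry: 182.83, cs: 388.85, math: 313.02

Step 1: Calculate total gpa = 28.88
Step 2: Calculate each program's proportion:
  biology: 3.33/28.88 = 11.53% → 115.3
  chemistry: 5.28/28.88 = 18.28% → 182.83
  cs: 11.23/28.88 = 38.89% → 388.85
  math: 9.04/28.88 = 31.30% → 313.02
Step 3: Verify: sum of allocations ≈ 1000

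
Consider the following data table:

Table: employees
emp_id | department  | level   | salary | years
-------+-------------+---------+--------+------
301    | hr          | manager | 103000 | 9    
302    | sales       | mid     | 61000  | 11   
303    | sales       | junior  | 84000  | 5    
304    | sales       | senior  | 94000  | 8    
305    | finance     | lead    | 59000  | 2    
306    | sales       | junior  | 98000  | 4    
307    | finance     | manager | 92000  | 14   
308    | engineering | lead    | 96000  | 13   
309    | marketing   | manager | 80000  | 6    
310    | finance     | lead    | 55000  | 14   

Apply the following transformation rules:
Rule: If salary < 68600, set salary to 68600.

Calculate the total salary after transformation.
852800

Step 1: 3 records have salary < 68600
Step 2: These records originally summed to 175000
Step 3: After setting to minimum: 3 × 68600 = 205800
Step 4: Unaffected records sum: 647000
Step 5: Final sum = 205800 + 647000 = 852800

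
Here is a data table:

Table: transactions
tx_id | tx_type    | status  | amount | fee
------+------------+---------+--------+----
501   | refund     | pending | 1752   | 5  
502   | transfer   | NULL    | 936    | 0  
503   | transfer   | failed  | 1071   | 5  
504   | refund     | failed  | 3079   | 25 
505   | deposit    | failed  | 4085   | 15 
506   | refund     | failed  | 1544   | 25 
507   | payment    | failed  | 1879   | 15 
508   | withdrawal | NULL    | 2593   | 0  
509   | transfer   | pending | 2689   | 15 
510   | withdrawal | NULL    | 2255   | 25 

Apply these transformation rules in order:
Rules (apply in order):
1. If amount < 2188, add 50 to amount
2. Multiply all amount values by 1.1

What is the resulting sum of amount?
24346.3

Step 1: Apply Rule 1 - Add 50 to records with amount < 2188
  - 5 records affected: 7182 + (5 × 50) = 7432
  - Unaffected records: 14701
  - Sum after Rule 1: 22133
Step 2: Apply Rule 2 - Multiply all by 1.1
  - 22133 × 1.1 = 24346.3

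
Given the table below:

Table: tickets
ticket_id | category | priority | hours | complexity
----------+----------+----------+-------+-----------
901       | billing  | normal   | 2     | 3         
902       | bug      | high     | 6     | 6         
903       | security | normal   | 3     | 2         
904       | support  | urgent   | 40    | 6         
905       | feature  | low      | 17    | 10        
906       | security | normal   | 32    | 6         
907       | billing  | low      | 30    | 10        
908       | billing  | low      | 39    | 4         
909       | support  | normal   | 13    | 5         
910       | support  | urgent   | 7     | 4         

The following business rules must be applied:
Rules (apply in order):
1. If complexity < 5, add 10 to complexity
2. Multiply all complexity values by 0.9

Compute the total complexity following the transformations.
86.4

Step 1: Apply Rule 1 - Add 10 to records with complexity < 5
  - 4 records affected: 13 + (4 × 10) = 53
  - Unaffected records: 43
  - Sum after Rule 1: 96
Step 2: Apply Rule 2 - Multiply all by 0.9
  - 96 × 0.9 = 86.4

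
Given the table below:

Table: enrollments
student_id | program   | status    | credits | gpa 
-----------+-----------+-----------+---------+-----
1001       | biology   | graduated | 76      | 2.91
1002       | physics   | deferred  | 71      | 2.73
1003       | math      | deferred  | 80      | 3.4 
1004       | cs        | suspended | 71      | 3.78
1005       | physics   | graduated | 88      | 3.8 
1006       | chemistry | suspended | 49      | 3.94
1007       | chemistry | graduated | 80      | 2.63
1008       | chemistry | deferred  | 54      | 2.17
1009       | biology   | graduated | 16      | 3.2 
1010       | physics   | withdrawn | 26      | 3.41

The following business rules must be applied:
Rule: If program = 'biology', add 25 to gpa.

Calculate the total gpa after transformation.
81.97

Step 1: Count records where program = 'biology': 2
Step 2: Total bonus added: 2 × 25 = 50
Step 3: Original sum of gpa: 31.97
Step 4: Final sum = 31.97 + 50 = 81.97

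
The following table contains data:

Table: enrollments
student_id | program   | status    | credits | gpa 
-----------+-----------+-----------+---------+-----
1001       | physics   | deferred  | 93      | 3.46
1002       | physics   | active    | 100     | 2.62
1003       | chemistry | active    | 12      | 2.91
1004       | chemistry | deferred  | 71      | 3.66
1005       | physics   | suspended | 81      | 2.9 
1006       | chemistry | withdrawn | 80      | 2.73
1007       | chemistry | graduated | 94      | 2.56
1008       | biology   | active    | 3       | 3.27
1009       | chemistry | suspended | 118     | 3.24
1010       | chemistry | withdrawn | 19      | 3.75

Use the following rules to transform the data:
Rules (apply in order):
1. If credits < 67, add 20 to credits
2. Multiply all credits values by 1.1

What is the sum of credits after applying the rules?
804.1

Step 1: Apply Rule 1 - Add 20 to records with credits < 67
  - 3 records affected: 34 + (3 × 20) = 94
  - Unaffected records: 637
  - Sum after Rule 1: 731
Step 2: Apply Rule 2 - Multiply all by 1.1
  - 731 × 1.1 = 804.1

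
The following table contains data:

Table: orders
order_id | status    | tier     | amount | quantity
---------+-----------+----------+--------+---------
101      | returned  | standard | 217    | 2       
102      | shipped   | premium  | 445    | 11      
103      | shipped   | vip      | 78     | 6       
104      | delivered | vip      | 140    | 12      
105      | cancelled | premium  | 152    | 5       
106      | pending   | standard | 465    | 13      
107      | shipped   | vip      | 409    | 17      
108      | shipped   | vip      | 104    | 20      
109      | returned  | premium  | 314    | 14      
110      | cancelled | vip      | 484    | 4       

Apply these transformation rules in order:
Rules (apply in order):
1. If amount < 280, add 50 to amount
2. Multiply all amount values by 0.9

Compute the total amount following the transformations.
2752.2

Step 1: Apply Rule 1 - Add 50 to records with amount < 280
  - 5 records affected: 691 + (5 × 50) = 941
  - Unaffected records: 2117
  - Sum after Rule 1: 3058
Step 2: Apply Rule 2 - Multiply all by 0.9
  - 3058 × 0.9 = 2752.2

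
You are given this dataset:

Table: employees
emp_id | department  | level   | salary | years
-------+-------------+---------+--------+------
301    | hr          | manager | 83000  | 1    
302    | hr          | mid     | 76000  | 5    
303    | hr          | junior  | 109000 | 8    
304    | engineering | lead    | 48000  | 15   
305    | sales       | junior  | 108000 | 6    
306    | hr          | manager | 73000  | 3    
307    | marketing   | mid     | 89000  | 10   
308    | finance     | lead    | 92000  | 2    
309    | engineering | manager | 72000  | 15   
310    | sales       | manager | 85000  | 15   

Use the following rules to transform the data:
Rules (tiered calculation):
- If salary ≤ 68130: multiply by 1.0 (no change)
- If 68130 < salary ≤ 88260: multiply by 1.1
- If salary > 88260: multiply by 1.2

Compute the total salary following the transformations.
953500.0

Step 1: Tier 1 (salary ≤ 68130): 1 records, sum = 48000 × 1.0 = 48000.0
Step 2: Tier 2 (68130 < salary ≤ 88260): 5 records, sum = 389000 × 1.1 = 427900.0
Step 3: Tier 3 (salary > 88260): 4 records, sum = 398000 × 1.2 = 477600.0
Step 4: Final sum = 48000.0 + 427900.0 + 477600.0 = 953500.0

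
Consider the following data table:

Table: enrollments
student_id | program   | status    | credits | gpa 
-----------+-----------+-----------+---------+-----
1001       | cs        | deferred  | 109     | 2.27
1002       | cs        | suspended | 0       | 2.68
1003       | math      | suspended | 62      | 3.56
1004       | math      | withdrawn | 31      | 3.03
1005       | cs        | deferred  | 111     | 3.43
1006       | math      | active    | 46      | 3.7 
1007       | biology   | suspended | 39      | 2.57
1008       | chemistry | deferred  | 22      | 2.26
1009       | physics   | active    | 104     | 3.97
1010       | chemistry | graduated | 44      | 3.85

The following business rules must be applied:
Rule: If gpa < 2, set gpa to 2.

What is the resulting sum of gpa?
31.32

Step 1: 0 records have gpa < 2
Step 2: These records originally summed to 0
Step 3: After setting to minimum: 0 × 2 = 0
Step 4: Unaffected records sum: 31.32
Step 5: Final sum = 0 + 31.32 = 31.32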